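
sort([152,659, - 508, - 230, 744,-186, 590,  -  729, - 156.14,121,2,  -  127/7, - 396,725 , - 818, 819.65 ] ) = [ - 818, - 729 , - 508, - 396, - 230, - 186, - 156.14, - 127/7 , 2 , 121 , 152,590 , 659,725, 744, 819.65 ]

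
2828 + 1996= 4824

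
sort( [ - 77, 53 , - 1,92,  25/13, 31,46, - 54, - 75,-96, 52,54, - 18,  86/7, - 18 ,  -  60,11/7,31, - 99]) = [ - 99,-96, - 77, - 75, - 60, - 54, - 18, - 18, - 1,11/7,25/13, 86/7 , 31,31,46,52, 53,54, 92]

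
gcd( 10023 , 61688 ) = 1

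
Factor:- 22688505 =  - 3^4*5^1*7^1 * 53^1*151^1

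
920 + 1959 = 2879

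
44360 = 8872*5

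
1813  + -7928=-6115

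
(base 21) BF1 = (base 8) 12057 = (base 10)5167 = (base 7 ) 21031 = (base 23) 9hf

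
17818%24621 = 17818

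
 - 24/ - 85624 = 3/10703 = 0.00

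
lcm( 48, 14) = 336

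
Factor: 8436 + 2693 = 11129 = 31^1*359^1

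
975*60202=58696950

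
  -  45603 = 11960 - 57563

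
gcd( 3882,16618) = 2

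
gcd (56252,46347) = 7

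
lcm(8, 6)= 24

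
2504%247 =34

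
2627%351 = 170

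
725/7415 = 145/1483 = 0.10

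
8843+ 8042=16885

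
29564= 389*76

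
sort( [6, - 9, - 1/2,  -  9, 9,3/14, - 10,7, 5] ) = [ - 10 , - 9, - 9, - 1/2, 3/14,  5,6, 7 , 9]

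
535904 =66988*8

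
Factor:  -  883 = - 883^1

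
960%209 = 124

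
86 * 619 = 53234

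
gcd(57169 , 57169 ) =57169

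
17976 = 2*8988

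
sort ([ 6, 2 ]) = [ 2,6] 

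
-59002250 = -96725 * 610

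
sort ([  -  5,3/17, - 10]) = [-10, - 5,3/17 ]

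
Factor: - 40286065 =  - 5^1*223^1*36131^1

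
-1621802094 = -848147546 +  - 773654548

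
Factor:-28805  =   - 5^1*7^1 * 823^1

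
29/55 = 29/55 = 0.53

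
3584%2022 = 1562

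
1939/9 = 1939/9 = 215.44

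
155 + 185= 340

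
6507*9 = 58563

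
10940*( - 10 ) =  - 109400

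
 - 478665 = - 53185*9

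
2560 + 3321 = 5881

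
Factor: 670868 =2^2*11^1*79^1*193^1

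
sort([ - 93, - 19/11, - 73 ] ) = [ - 93,-73, - 19/11 ] 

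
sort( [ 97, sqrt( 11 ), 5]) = [ sqrt(11), 5, 97]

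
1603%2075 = 1603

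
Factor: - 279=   -  3^2*31^1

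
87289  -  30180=57109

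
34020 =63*540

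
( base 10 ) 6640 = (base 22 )DFI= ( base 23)CCG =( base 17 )15ga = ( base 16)19F0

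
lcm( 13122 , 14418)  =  1167858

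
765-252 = 513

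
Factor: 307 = 307^1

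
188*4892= 919696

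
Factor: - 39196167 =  - 3^1*47^1*179^1*1553^1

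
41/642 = 41/642 = 0.06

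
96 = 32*3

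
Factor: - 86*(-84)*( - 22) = - 158928 = - 2^4*3^1 *7^1*11^1*43^1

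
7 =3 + 4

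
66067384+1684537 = 67751921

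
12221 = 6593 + 5628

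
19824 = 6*3304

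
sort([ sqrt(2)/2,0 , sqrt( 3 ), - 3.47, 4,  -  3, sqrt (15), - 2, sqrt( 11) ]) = [-3.47, - 3,-2, 0, sqrt( 2 ) /2, sqrt(3), sqrt( 11 ), sqrt(15), 4]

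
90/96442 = 45/48221 = 0.00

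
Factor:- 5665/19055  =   -11^1*37^( - 1 ) = - 11/37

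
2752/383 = 7 + 71/383 = 7.19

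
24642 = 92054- 67412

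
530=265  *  2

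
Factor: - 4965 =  - 3^1*5^1*331^1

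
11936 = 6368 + 5568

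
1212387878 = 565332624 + 647055254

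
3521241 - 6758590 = -3237349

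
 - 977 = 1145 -2122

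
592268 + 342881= 935149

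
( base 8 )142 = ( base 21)4e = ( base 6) 242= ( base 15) 68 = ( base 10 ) 98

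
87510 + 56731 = 144241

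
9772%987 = 889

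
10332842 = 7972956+2359886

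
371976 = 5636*66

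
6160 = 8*770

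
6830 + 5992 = 12822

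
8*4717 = 37736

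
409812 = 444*923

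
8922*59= 526398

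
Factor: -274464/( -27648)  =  953/96 = 2^ (- 5)*3^ ( - 1)*953^1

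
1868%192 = 140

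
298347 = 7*42621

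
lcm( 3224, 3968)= 51584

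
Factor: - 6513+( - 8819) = - 15332  =  - 2^2*3833^1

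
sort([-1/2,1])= [ - 1/2, 1 ]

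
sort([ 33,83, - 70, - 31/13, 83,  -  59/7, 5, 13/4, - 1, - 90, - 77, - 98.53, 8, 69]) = [ -98.53, - 90, - 77, - 70, - 59/7,-31/13, - 1, 13/4,5,8, 33,69,83, 83]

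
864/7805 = 864/7805 = 0.11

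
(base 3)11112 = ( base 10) 122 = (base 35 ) 3H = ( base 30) 42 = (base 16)7A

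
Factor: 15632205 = 3^1*5^1*557^1*1871^1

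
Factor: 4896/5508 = 2^3* 3^ ( - 2) = 8/9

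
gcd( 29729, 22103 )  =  31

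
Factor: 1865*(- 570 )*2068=-2^3*3^1*5^2*11^1*19^1*47^1*373^1 = - 2198387400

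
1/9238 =1/9238 = 0.00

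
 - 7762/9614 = -3881/4807 = -  0.81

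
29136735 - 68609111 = - 39472376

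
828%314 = 200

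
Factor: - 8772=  - 2^2*3^1 *17^1*43^1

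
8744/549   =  8744/549  =  15.93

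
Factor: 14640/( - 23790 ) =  - 2^3*13^( - 1 ) = - 8/13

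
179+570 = 749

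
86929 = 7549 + 79380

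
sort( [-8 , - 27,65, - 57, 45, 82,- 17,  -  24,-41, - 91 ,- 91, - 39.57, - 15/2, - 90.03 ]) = [ - 91, - 91,-90.03, - 57,-41 , - 39.57 ,-27 ,  -  24,-17, - 8, - 15/2,45,65, 82]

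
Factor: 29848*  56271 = 2^3*3^1 * 7^1*  13^1*41^1 * 18757^1=1679576808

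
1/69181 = 1/69181 = 0.00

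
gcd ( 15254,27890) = 2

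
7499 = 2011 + 5488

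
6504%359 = 42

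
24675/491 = 24675/491 = 50.25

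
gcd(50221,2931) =1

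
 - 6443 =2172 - 8615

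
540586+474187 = 1014773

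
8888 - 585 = 8303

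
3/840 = 1/280 = 0.00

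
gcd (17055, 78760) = 5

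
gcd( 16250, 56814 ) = 2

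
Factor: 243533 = 243533^1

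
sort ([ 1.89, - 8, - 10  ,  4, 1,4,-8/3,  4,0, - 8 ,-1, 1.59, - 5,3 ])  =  [-10, - 8, - 8 , - 5, - 8/3,-1,0,1 , 1.59,1.89, 3, 4,4,4 ]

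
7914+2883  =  10797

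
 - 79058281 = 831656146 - 910714427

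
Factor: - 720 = -2^4*3^2*5^1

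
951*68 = 64668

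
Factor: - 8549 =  - 83^1*103^1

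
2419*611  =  1478009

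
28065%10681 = 6703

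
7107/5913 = 1  +  398/1971 = 1.20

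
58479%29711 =28768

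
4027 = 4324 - 297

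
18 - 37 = - 19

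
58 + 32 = 90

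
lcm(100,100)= 100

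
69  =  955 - 886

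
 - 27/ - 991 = 27/991 = 0.03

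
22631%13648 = 8983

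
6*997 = 5982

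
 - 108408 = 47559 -155967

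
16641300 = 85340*195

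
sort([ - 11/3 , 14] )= [ - 11/3,14]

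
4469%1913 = 643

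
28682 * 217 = 6223994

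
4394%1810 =774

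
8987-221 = 8766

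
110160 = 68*1620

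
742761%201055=139596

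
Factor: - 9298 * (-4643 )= 2^1  *4643^1*4649^1  =  43170614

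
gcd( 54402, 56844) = 6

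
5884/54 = 108+26/27   =  108.96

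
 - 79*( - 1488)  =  117552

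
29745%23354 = 6391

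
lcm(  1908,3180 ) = 9540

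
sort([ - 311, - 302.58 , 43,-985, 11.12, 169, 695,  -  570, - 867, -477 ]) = [ - 985, - 867,  -  570 , - 477, - 311, - 302.58, 11.12,  43, 169 , 695]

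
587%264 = 59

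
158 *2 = 316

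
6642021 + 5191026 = 11833047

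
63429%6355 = 6234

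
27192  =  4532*6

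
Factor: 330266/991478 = 165133/495739 = 103^( -1)  *4813^( - 1) * 165133^1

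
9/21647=9/21647=0.00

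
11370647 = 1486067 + 9884580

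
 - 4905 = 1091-5996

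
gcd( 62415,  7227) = 657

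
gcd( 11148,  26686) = 2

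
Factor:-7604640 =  - 2^5*3^2*5^1*5281^1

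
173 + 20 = 193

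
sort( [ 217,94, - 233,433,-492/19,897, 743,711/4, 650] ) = [ - 233,  -  492/19,94,711/4,217,433, 650,  743,897] 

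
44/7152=11/1788 = 0.01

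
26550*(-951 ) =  - 25249050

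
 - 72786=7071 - 79857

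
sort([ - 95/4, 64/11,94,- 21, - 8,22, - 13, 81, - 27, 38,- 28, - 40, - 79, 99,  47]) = [ - 79,-40, - 28, - 27,-95/4,- 21, - 13,-8, 64/11, 22,38,47, 81, 94, 99]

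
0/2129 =0 = 0.00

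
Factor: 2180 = 2^2* 5^1*109^1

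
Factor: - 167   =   - 167^1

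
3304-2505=799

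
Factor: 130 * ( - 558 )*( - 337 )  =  2^2 * 3^2 * 5^1 * 13^1*31^1*337^1 = 24445980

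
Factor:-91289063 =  - 157^1*581459^1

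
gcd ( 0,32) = 32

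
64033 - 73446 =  - 9413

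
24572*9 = 221148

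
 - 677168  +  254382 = -422786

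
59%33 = 26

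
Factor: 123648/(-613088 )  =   - 24/119 = - 2^3 * 3^1*7^( -1 ) * 17^(  -  1)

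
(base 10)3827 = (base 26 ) 5h5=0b111011110011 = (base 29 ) 4fs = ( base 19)ab8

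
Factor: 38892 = 2^2* 3^1*7^1*463^1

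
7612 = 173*44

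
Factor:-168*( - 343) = 57624= 2^3*3^1*7^4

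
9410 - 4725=4685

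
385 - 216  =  169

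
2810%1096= 618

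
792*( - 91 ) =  - 72072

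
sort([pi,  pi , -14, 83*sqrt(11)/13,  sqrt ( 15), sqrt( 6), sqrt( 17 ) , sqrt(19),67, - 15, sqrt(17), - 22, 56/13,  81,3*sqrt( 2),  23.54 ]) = [-22,-15, -14, sqrt(6 ), pi, pi,  sqrt(15),sqrt( 17),sqrt(17 ), 3 * sqrt( 2),  56/13,sqrt( 19),83*sqrt(11 )/13, 23.54,  67,  81]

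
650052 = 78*8334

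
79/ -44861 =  - 1+ 44782/44861  =  - 0.00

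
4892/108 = 45+8/27 = 45.30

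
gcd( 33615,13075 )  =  5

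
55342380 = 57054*970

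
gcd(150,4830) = 30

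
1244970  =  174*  7155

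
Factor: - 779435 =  - 5^1*155887^1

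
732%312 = 108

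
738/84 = 123/14 = 8.79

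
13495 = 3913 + 9582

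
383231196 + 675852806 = 1059084002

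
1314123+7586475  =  8900598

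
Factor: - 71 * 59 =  - 4189 = -59^1*71^1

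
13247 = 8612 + 4635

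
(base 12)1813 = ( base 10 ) 2895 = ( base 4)231033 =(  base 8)5517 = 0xb4f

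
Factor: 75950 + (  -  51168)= 2^1*12391^1 = 24782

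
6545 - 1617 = 4928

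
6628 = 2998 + 3630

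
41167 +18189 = 59356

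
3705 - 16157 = -12452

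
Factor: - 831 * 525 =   -  3^2 * 5^2*7^1*277^1 = - 436275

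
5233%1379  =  1096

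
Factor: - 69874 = -2^1*7^2*23^1 * 31^1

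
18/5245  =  18/5245 = 0.00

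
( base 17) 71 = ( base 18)6C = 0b1111000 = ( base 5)440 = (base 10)120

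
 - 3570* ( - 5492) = 19606440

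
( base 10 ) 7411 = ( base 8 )16363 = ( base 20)IAB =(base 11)5628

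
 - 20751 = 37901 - 58652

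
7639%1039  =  366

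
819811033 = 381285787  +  438525246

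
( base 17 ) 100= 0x121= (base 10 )289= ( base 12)201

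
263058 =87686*3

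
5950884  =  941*6324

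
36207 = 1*36207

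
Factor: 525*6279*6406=2^1*3^2 *5^2 * 7^2*13^1*23^1 *3203^1 = 21117218850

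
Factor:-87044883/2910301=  - 3^1 * 59^1 * 599^1*821^1*2910301^ (- 1)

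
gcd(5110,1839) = 1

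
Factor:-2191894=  - 2^1*1095947^1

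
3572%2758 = 814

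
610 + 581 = 1191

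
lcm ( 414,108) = 2484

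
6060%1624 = 1188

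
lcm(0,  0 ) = 0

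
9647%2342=279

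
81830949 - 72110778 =9720171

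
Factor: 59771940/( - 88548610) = - 5977194/8854861 = -2^1*3^1*23^1*43^( - 2)*4789^( - 1)*43313^1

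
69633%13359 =2838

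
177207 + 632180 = 809387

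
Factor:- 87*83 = - 3^1 * 29^1*83^1 = -7221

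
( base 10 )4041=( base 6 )30413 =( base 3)12112200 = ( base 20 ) A21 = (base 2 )111111001001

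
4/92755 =4/92755= 0.00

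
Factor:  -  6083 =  - 7^1* 11^1*79^1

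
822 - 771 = 51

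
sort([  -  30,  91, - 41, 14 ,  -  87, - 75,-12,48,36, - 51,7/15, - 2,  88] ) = [ - 87, - 75, - 51, - 41, - 30, - 12, - 2, 7/15,14,36, 48, 88 , 91 ] 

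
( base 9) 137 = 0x73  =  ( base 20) 5f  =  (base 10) 115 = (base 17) 6D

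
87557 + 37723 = 125280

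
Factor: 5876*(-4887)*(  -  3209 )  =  92149682508 = 2^2* 3^3*13^1*113^1*181^1*3209^1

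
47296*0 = 0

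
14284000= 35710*400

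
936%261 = 153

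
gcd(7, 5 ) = 1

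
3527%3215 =312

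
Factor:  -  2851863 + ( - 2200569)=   -  2^4*3^1*7^1*11^1*1367^1 = - 5052432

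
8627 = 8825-198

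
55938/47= 1190 + 8/47 = 1190.17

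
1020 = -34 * ( - 30) 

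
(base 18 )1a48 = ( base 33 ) 8DB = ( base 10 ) 9152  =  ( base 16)23c0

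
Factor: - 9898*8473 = - 2^1*7^2*37^1*101^1*229^1 = - 83865754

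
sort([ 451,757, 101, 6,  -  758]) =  [ - 758, 6,101, 451,  757 ]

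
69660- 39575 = 30085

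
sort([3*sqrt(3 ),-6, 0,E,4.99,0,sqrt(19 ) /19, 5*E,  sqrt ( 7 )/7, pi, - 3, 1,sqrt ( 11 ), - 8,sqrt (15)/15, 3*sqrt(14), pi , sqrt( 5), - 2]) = [ - 8, - 6, - 3, -2,0 , 0,sqrt(19 ) /19,  sqrt (15) /15, sqrt(7) /7, 1, sqrt(5 ), E, pi, pi,sqrt( 11), 4.99,3*sqrt( 3), 3*sqrt( 14),5*E ] 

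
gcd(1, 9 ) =1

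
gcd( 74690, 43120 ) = 770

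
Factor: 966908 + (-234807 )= 732101 = 732101^1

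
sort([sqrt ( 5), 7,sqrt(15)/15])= [sqrt(15)/15,  sqrt(5) , 7]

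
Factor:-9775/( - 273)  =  3^( - 1)*5^2*  7^( - 1)*13^ (  -  1)*17^1*23^1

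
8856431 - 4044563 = 4811868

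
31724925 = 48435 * 655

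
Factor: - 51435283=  - 51435283^1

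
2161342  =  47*45986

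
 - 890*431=-383590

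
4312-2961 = 1351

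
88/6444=22/1611 = 0.01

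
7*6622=46354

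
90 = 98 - 8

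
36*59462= 2140632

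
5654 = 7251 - 1597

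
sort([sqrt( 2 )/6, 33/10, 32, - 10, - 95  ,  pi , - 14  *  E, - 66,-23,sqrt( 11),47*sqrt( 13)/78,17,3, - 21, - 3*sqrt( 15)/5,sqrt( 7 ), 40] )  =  [ - 95, -66, - 14*E, -23, - 21, - 10, - 3*sqrt( 15)/5,sqrt(2)/6,47*sqrt( 13)/78,sqrt( 7 ),3 , pi,  33/10,sqrt( 11 ), 17,32, 40]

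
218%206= 12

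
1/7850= 1/7850 = 0.00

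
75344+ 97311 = 172655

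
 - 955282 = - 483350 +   -  471932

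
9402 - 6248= 3154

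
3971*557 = 2211847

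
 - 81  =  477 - 558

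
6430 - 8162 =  - 1732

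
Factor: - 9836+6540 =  - 2^5*103^1=- 3296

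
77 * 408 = 31416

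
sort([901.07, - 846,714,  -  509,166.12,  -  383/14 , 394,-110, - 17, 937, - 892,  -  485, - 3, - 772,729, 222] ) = [ - 892, - 846, - 772, -509, - 485,-110, - 383/14, -17,-3 , 166.12,222,394,714,729,901.07,937] 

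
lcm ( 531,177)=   531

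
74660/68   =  1097 + 16/17 = 1097.94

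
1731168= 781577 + 949591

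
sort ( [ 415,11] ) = [11,  415 ]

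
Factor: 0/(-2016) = 0=   0^1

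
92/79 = 1 + 13/79 = 1.16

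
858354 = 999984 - 141630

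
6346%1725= 1171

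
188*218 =40984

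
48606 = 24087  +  24519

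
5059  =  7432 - 2373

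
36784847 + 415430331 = 452215178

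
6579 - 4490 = 2089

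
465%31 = 0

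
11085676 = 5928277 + 5157399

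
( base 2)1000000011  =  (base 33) FK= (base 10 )515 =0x203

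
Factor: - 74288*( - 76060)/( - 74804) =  - 2^4* 5^1*3803^1  *4643^1 * 18701^ (-1) = -  1412586320/18701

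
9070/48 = 188 + 23/24=188.96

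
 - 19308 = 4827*( - 4)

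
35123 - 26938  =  8185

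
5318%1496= 830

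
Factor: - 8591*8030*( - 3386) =2^2*5^1*11^3* 71^1*73^1 * 1693^1 = 233585681780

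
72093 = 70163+1930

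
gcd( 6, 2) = 2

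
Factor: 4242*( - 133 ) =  - 564186  =  - 2^1*3^1*7^2*19^1*101^1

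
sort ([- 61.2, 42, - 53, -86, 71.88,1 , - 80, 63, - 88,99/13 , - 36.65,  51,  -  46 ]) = [ - 88,-86, - 80, - 61.2, - 53, - 46, - 36.65,1 , 99/13,42,51,63,71.88]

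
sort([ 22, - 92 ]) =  [ - 92,22]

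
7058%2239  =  341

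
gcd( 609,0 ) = 609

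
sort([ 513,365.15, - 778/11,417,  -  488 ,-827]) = [-827, - 488,-778/11, 365.15,  417, 513]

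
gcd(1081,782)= 23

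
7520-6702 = 818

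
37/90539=1/2447 = 0.00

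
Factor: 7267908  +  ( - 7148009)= 13^1* 23^1 * 401^1=119899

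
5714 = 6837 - 1123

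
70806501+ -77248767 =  - 6442266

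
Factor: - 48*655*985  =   - 2^4*3^1* 5^2*131^1 * 197^1 = - 30968400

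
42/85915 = 42/85915  =  0.00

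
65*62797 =4081805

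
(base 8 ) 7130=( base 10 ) 3672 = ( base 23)6lf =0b111001011000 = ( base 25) 5lm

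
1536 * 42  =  64512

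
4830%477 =60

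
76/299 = 76/299=0.25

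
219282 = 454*483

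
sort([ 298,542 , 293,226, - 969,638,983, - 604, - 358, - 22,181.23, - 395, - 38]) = [ - 969, - 604, - 395, - 358, - 38,- 22, 181.23 , 226,293,298, 542, 638,983] 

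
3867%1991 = 1876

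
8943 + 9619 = 18562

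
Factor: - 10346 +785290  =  774944 = 2^5*61^1*397^1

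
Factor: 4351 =19^1*229^1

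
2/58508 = 1/29254 =0.00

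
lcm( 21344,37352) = 149408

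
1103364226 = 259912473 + 843451753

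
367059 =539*681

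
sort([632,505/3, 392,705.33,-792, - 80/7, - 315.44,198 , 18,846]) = [ - 792, - 315.44,  -  80/7, 18,  505/3,198,392, 632,705.33 , 846 ]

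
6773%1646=189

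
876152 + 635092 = 1511244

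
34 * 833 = 28322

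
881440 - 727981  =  153459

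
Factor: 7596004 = 2^2*13^1*146077^1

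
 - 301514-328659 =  - 630173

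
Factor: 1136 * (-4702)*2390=-2^6*5^1 * 71^1*239^1*2351^1 = - 12766118080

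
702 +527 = 1229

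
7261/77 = 94  +  23/77 = 94.30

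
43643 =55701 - 12058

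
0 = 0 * 889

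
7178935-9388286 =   -  2209351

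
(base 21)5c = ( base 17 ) 6F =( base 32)3L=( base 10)117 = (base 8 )165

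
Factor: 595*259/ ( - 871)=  - 154105/871= -5^1*7^2  *  13^( - 1) * 17^1*37^1*67^( - 1 ) 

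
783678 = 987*794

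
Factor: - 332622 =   -  2^1*3^2*17^1*1087^1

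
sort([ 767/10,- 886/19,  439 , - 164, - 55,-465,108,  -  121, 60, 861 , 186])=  [  -  465,- 164, - 121, - 55,  -  886/19, 60, 767/10,108, 186,  439, 861 ] 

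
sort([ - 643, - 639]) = [ - 643, - 639]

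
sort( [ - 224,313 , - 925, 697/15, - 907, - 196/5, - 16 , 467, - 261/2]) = [ - 925, - 907, -224, - 261/2 ,-196/5 ,-16,697/15, 313, 467]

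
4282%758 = 492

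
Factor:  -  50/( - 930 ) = 3^( - 1 )*5^1*31^( -1) = 5/93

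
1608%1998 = 1608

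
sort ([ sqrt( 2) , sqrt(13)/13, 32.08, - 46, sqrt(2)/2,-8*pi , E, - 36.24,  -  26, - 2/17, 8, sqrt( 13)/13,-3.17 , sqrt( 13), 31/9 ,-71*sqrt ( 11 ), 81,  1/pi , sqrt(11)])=[ - 71*sqrt( 11 ),-46, - 36.24, - 26,- 8*pi , - 3.17,-2/17  ,  sqrt( 13)/13,sqrt(13 )/13, 1/pi,sqrt( 2)/2, sqrt( 2), E , sqrt(11),31/9, sqrt( 13), 8, 32.08 , 81]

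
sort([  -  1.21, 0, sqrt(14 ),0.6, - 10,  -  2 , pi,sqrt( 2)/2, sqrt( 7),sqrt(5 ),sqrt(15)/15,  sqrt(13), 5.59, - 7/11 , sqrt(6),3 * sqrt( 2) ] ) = [ - 10, - 2,-1.21, - 7/11, 0,sqrt( 15) /15, 0.6, sqrt(2)/2,sqrt( 5), sqrt( 6),sqrt(7),pi, sqrt( 13 ), sqrt (14), 3*sqrt( 2 ),5.59] 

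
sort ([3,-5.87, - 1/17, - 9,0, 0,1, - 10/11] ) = [ - 9 , - 5.87,  -  10/11, - 1/17,0 , 0, 1,  3]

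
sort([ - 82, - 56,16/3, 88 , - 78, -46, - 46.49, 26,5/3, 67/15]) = [-82,- 78, - 56,-46.49, - 46,5/3,67/15, 16/3, 26, 88 ] 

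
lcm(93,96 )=2976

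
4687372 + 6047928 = 10735300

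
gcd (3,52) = 1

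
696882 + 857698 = 1554580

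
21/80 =21/80=0.26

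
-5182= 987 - 6169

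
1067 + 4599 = 5666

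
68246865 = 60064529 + 8182336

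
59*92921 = 5482339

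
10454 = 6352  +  4102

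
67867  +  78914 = 146781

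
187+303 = 490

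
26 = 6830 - 6804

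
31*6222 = 192882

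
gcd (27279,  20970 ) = 9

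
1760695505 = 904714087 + 855981418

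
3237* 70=226590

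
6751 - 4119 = 2632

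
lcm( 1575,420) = 6300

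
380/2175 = 76/435 = 0.17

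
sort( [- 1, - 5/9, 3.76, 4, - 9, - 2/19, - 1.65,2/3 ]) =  [ - 9, - 1.65 ,-1, - 5/9, - 2/19,2/3 , 3.76,4 ]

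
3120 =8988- 5868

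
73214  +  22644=95858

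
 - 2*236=-472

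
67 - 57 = 10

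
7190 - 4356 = 2834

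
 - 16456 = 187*( -88 )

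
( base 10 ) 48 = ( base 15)33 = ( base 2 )110000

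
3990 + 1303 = 5293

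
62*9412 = 583544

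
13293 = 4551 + 8742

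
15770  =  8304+7466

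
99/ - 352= - 9/32=- 0.28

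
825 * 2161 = 1782825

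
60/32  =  15/8=1.88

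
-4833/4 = -4833/4 = -1208.25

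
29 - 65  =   - 36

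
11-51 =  -40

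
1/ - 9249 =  - 1/9249 = - 0.00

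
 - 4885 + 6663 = 1778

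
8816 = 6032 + 2784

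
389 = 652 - 263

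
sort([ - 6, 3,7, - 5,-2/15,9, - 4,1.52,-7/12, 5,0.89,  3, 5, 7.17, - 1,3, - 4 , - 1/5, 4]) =[ - 6, - 5,-4, - 4, - 1,-7/12,-1/5, - 2/15, 0.89 , 1.52,3,  3, 3,4,5,5 , 7, 7.17, 9 ]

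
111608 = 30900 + 80708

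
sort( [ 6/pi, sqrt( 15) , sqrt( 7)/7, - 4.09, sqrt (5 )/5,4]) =[ - 4.09,sqrt( 7)/7,sqrt( 5)/5,6/pi , sqrt(15) , 4] 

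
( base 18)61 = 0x6D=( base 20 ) 59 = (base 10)109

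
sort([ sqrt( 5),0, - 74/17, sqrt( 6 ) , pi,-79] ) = [ - 79,- 74/17,0, sqrt( 5), sqrt( 6 ),pi]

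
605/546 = 605/546= 1.11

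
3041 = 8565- 5524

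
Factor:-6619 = -6619^1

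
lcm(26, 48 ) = 624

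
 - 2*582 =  - 1164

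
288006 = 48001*6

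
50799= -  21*( - 2419)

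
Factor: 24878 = 2^1*7^1 * 1777^1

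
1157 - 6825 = -5668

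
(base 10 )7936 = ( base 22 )G8G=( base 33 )79G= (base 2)1111100000000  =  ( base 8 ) 17400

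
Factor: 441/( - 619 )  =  -3^2*7^2*619^( - 1)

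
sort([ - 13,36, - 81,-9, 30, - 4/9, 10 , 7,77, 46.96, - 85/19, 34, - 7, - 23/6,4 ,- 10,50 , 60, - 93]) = [ - 93, - 81, - 13, - 10, - 9, - 7 , - 85/19,-23/6, - 4/9,4,7  ,  10,30, 34, 36, 46.96,50, 60, 77]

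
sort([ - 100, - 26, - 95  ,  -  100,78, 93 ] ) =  [ - 100, - 100, - 95, -26,  78, 93 ]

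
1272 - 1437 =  - 165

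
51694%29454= 22240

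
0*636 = 0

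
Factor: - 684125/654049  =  -5^3 * 11^(-1 ) * 13^1 * 37^(-1 ) * 421^1 * 1607^(-1)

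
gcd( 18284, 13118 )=14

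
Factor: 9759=3^1*3253^1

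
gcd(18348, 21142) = 22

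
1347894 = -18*( - 74883 ) 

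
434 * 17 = 7378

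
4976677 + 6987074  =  11963751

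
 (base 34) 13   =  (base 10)37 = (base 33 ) 14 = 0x25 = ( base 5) 122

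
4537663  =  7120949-2583286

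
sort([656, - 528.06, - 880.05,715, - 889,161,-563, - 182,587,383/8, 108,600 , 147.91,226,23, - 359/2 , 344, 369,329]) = [ - 889, - 880.05,-563,-528.06,-182,-359/2,23,383/8,108, 147.91, 161,226,329, 344, 369,587,600, 656,715 ] 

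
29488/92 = 320 + 12/23 = 320.52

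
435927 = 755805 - 319878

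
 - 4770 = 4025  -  8795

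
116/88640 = 29/22160  =  0.00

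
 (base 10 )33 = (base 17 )1G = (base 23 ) 1A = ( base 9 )36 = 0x21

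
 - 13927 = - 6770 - 7157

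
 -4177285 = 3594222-7771507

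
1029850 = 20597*50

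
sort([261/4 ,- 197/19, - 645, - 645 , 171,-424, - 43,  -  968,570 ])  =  [  -  968, - 645, - 645, - 424,-43 ,- 197/19, 261/4,171, 570] 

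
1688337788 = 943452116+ 744885672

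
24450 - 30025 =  - 5575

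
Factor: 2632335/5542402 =2^( - 1 ) * 3^1*5^1*23^(  -  1 ) * 71^( - 1 ) *113^1*1553^1*1697^( - 1 ) 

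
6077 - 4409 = 1668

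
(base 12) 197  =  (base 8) 403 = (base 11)216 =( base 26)9P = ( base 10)259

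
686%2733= 686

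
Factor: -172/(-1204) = 1/7 =7^(- 1)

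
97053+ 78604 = 175657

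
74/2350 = 37/1175 = 0.03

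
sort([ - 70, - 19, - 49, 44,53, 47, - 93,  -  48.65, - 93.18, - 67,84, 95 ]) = [ - 93.18,- 93  , - 70,-67,-49,-48.65, - 19 , 44, 47,53,84,95 ] 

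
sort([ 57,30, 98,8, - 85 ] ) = [ - 85, 8,30, 57,  98]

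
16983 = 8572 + 8411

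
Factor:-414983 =  -  61^1* 6803^1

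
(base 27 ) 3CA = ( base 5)40041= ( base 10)2521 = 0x9D9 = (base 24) 491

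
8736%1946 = 952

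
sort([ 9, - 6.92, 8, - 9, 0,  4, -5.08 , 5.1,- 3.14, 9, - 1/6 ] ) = [- 9, - 6.92, - 5.08,- 3.14,- 1/6, 0, 4, 5.1, 8, 9, 9]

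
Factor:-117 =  - 3^2*13^1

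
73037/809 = 90 + 227/809 = 90.28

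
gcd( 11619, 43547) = 1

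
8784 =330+8454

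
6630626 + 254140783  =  260771409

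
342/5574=57/929=0.06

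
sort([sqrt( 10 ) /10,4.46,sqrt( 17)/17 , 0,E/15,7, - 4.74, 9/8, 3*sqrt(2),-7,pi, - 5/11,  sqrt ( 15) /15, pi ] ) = [-7, - 4.74, - 5/11, 0,E/15,  sqrt( 17 ) /17,sqrt ( 15) /15,  sqrt( 10)/10,9/8,pi,pi,  3*sqrt( 2 ),4.46 , 7 ] 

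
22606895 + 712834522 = 735441417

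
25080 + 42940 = 68020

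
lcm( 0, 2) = 0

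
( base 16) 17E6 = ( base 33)5kd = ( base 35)4ys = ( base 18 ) 10FG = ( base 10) 6118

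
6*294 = 1764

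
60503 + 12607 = 73110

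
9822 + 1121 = 10943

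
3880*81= 314280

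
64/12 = 5 + 1/3 = 5.33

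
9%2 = 1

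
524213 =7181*73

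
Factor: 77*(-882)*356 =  - 2^3*3^2*7^3*11^1*89^1 = - 24177384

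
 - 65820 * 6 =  - 394920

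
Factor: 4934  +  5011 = 9945= 3^2 * 5^1*13^1*17^1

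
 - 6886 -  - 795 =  - 6091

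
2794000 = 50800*55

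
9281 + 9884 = 19165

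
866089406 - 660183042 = 205906364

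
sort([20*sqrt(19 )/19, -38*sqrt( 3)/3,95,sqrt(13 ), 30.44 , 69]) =[ - 38* sqrt ( 3 ) /3 , sqrt( 13 ),20*sqrt (19 )/19, 30.44 , 69 , 95]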